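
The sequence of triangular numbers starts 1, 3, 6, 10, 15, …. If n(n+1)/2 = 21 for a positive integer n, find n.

Set n(n+1)/2 = 21, giving n² + n − 42 = 0.
The discriminant is 1 + 8·21 = 169, and √169 = 13.
So n = (-1 + 13) / 2 = 12/2 = 6.
Check: 6·7/2 = 21. ✓

6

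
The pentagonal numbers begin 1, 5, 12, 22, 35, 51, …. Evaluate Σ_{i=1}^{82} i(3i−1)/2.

279046

Σ i(3i−1)/2 = (3Σi² − Σi) / 2 over i = 1..82.
Σi = 3403 and Σi² = 187165.
(3·187165 − 1·3403) / 2 = 558092/2 = 279046.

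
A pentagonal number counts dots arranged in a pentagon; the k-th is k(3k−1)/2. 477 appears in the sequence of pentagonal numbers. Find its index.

Set n(3n−1)/2 = 477, giving 3n² − n − 954 = 0.
The discriminant is 1 + 24·477 = 11449, and √11449 = 107.
So n = (1 + 107) / 6 = 108/6 = 18.

18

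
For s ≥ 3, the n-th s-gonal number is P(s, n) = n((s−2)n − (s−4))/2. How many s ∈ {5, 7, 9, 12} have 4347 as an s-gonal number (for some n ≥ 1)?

2

s = 5: P(5, 54) = 4347. ✓
s = 7: P(7, 42) = 4347. ✓
s = 9: P(9, 35) = 4200 and P(9, 36) = 4446; 4347 is not s-gonal.
s = 12: P(12, 29) = 4089 and P(12, 30) = 4380; 4347 is not s-gonal.
Hits: s ∈ {5, 7} → 2.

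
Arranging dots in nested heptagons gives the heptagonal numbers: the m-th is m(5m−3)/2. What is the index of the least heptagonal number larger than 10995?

Solve n(5n−3)/2 > 10995 for integer n.
The largest n with value ≤ 10995 is 66 (since 10791 ≤ 10995 < 11122), so the first above is n = 67, value 11122.

67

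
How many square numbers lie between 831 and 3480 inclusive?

30

The n-th square number is n².
Smallest index with value ≥ 831: n = 29 (giving 841).
Largest index with value ≤ 3480: n = 58 (giving 3364).
Indices 29 through 58: 30 terms.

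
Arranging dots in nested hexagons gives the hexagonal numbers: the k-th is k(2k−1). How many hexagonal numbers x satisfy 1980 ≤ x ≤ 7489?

30

The n-th hexagonal number is n(2n−1).
Smallest index with value ≥ 1980: n = 32 (giving 2016).
Largest index with value ≤ 7489: n = 61 (giving 7381).
Indices 32 through 61: 30 terms.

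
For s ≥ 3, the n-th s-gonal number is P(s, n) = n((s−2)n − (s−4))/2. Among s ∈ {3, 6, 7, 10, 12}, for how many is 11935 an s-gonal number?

2

s = 3: P(3, 154) = 11935. ✓
s = 6: P(6, 77) = 11781 and P(6, 78) = 12090; 11935 is not s-gonal.
s = 7: P(7, 69) = 11799 and P(7, 70) = 12145; 11935 is not s-gonal.
s = 10: P(10, 55) = 11935. ✓
s = 12: P(12, 49) = 11809 and P(12, 50) = 12300; 11935 is not s-gonal.
Hits: s ∈ {3, 10} → 2.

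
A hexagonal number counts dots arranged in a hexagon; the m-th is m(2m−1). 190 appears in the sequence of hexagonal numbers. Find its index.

10

Set n(2n−1) = 190, giving 2n² − n − 190 = 0.
The discriminant is 1 + 8·190 = 1521, and √1521 = 39.
So n = (1 + 39) / 4 = 40/4 = 10.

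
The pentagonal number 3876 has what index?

51

Set n(3n−1)/2 = 3876, giving 3n² − n − 7752 = 0.
The discriminant is 1 + 24·3876 = 93025, and √93025 = 305.
So n = (1 + 305) / 6 = 306/6 = 51.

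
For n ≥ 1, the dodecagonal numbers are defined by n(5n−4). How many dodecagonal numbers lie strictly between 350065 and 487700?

The n-th dodecagonal number is n(5n−4).
Smallest index with value > 350065: n = 266 (giving 352716).
Largest index with value < 487700: n = 312 (giving 485472).
Indices 266 through 312: 47 terms.

47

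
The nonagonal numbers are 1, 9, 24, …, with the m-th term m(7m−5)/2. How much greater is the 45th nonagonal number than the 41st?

1194

45·(7·45 − 5)/2 = 6975 and 41·(7·41 − 5)/2 = 5781.
Difference: 6975 − 5781 = 1194.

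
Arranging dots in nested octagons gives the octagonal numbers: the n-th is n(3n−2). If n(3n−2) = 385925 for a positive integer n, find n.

Set n(3n−2) = 385925, giving 3n² − 2n − 385925 = 0.
The discriminant is 4 + 12·385925 = 4631104, and √4631104 = 2152.
So n = (2 + 2152) / 6 = 2154/6 = 359.

359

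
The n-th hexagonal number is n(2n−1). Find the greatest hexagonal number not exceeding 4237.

Solve n(2n−1) ≤ 4237 for integer n.
n = 46 gives 4186 ≤ 4237, while n = 47 gives 4371 > 4237; so the answer is 4186.

4186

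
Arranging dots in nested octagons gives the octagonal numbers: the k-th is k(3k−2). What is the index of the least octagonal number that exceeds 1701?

25

Solve n(3n−2) > 1701 for integer n.
The largest n with value ≤ 1701 is 24 (since 1680 ≤ 1701 < 1825), so the first above is n = 25, value 1825.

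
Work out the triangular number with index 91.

91·92/2 = 8372/2 = 4186.

4186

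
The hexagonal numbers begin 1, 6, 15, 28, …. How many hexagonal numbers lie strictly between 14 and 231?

8

The n-th hexagonal number is n(2n−1).
Smallest index with value > 14: n = 3 (giving 15).
Largest index with value < 231: n = 10 (giving 190).
Indices 3 through 10: 8 terms.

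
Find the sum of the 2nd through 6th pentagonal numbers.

Σ i(3i−1)/2 = (3Σi² − Σi) / 2 over i = 2..6.
Σi = 21 − 1 = 20 and Σi² = 91 − 1 = 90.
(3·90 − 1·20) / 2 = 250/2 = 125.

125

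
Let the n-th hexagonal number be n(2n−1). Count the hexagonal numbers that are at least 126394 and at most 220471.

The n-th hexagonal number is n(2n−1).
Smallest index with value ≥ 126394: n = 252 (giving 126756).
Largest index with value ≤ 220471: n = 332 (giving 220116).
Indices 252 through 332: 81 terms.

81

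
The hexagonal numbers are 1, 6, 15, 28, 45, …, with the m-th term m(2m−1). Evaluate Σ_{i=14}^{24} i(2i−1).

Σ i(2i−1) = 2Σi² − Σi over i = 14..24.
Σi = 300 − 91 = 209 and Σi² = 4900 − 819 = 4081.
2·4081 − 1·209 = 7953.

7953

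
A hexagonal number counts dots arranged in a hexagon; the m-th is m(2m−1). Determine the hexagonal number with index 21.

The 21st hexagonal number is n(2n−1) with n = 21.
21·(2·21 − 1) = 21·41 = 861.

861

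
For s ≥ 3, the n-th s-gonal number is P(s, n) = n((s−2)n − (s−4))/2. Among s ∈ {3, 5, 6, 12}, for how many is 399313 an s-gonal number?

1

s = 3: P(3, 893) = 399171 and P(3, 894) = 400065; 399313 is not s-gonal.
s = 5: P(5, 516) = 399126 and P(5, 517) = 400675; 399313 is not s-gonal.
s = 6: P(6, 447) = 399171 and P(6, 448) = 400960; 399313 is not s-gonal.
s = 12: P(12, 283) = 399313. ✓
Hits: s ∈ {12} → 1.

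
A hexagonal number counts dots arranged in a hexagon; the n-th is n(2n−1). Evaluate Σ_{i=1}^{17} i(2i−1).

Σ i(2i−1) = 2Σi² − Σi over i = 1..17.
Σi = 153 and Σi² = 1785.
2·1785 − 1·153 = 3417.

3417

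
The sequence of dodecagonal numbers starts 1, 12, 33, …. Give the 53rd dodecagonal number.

13833

The 53rd dodecagonal number is n(5n−4) with n = 53.
53·(5·53 − 4) = 53·261 = 13833.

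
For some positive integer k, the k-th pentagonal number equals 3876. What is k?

51

Set n(3n−1)/2 = 3876, giving 3n² − n − 7752 = 0.
The discriminant is 1 + 24·3876 = 93025, and √93025 = 305.
So n = (1 + 305) / 6 = 306/6 = 51.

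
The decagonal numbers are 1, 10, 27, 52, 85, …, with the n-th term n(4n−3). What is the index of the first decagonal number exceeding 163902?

203

Solve n(4n−3) > 163902 for integer n.
The largest n with value ≤ 163902 is 202 (since 162610 ≤ 163902 < 164227), so the first above is n = 203, value 164227.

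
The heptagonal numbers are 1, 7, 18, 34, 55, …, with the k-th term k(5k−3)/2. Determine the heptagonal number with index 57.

8037

The 57th heptagonal number is n(5n−3)/2 with n = 57.
57·(5·57 − 3)/2 = 57·282/2 = 57·141 = 8037.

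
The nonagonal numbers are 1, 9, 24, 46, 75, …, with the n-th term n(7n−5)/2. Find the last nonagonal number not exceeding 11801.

Solve n(7n−5)/2 ≤ 11801 for integer n.
n = 58 gives 11629 ≤ 11801, while n = 59 gives 12036 > 11801; so the answer is 11629.

11629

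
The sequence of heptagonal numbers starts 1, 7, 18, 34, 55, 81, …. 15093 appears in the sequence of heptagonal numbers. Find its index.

78

Set n(5n−3)/2 = 15093, giving 5n² − 3n − 30186 = 0.
So n = (3 + 777) / 10 = 780/10 = 78.
Check: 78·(5·78 − 3)/2 = 15093. ✓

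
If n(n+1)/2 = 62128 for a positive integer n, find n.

Set n(n+1)/2 = 62128, giving n² + n − 124256 = 0.
The discriminant is 1 + 8·62128 = 497025, and √497025 = 705.
So n = (-1 + 705) / 2 = 704/2 = 352.

352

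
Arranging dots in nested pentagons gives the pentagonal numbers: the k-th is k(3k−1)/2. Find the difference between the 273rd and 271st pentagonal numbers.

1631

273·(3·273 − 1)/2 = 111657 and 271·(3·271 − 1)/2 = 110026.
Difference: 111657 − 110026 = 1631.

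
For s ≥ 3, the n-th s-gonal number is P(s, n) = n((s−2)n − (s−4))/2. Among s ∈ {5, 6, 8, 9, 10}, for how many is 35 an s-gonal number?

1

s = 5: P(5, 5) = 35. ✓
s = 6: P(6, 4) = 28 and P(6, 5) = 45; 35 is not s-gonal.
s = 8: P(8, 3) = 21 and P(8, 4) = 40; 35 is not s-gonal.
s = 9: P(9, 3) = 24 and P(9, 4) = 46; 35 is not s-gonal.
s = 10: P(10, 3) = 27 and P(10, 4) = 52; 35 is not s-gonal.
Hits: s ∈ {5} → 1.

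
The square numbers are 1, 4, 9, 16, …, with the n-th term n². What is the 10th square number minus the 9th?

19

n² − (n−1)² = 2n − 1, so 10² − 9² = 2·10 − 1 = 19.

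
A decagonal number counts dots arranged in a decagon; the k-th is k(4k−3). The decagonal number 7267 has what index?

Set n(4n−3) = 7267, giving 4n² − 3n − 7267 = 0.
So n = (3 + 341) / 8 = 344/8 = 43.

43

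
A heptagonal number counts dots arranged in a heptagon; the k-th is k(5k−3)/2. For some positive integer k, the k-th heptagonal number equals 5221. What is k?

Set n(5n−3)/2 = 5221, giving 5n² − 3n − 10442 = 0.
So n = (3 + 457) / 10 = 460/10 = 46.
Check: 46·(5·46 − 3)/2 = 5221. ✓

46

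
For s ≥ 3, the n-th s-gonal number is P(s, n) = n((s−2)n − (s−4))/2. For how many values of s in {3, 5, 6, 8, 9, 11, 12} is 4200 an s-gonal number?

s = 3: P(3, 91) = 4186 and P(3, 92) = 4278; 4200 is not s-gonal.
s = 5: P(5, 53) = 4187 and P(5, 54) = 4347; 4200 is not s-gonal.
s = 6: P(6, 46) = 4186 and P(6, 47) = 4371; 4200 is not s-gonal.
s = 8: P(8, 37) = 4033 and P(8, 38) = 4256; 4200 is not s-gonal.
s = 9: P(9, 35) = 4200. ✓
s = 11: P(11, 30) = 3945 and P(11, 31) = 4216; 4200 is not s-gonal.
s = 12: P(12, 29) = 4089 and P(12, 30) = 4380; 4200 is not s-gonal.
Hits: s ∈ {9} → 1.

1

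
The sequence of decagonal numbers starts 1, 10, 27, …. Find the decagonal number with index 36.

5076

36·(4·36 − 3) = 36·141 = 5076.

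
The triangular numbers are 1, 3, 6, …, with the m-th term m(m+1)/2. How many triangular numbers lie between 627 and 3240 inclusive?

The n-th triangular number is n(n+1)/2.
Smallest index with value ≥ 627: n = 35 (giving 630).
Largest index with value ≤ 3240: n = 80 (giving 3240).
Indices 35 through 80: 46 terms.

46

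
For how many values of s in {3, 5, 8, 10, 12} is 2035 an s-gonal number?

s = 3: P(3, 63) = 2016 and P(3, 64) = 2080; 2035 is not s-gonal.
s = 5: P(5, 37) = 2035. ✓
s = 8: P(8, 26) = 1976 and P(8, 27) = 2133; 2035 is not s-gonal.
s = 10: P(10, 22) = 1870 and P(10, 23) = 2047; 2035 is not s-gonal.
s = 12: P(12, 20) = 1920 and P(12, 21) = 2121; 2035 is not s-gonal.
Hits: s ∈ {5} → 1.

1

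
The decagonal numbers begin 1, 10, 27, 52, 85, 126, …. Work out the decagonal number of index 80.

25360

The 80th decagonal number is n(4n−3) with n = 80.
80·(4·80 − 3) = 80·317 = 25360.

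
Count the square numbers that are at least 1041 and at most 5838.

The n-th square number is n².
Smallest index with value ≥ 1041: n = 33 (giving 1089).
Largest index with value ≤ 5838: n = 76 (giving 5776).
Indices 33 through 76: 44 terms.

44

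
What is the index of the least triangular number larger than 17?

6

Solve n(n+1)/2 > 17 for integer n.
The largest n with value ≤ 17 is 5 (since 15 ≤ 17 < 21), so the first above is n = 6, value 21.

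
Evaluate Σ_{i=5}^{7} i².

110

Σ_{i=5}^{7} i² = 140 − 30 = 110.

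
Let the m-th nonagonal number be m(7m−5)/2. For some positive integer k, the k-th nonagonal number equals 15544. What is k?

67

Set n(7n−5)/2 = 15544, giving 7n² − 5n − 31088 = 0.
The discriminant is 25 + 56·15544 = 870489, and √870489 = 933.
So n = (5 + 933) / 14 = 938/14 = 67.
Check: 67·(7·67 − 5)/2 = 15544. ✓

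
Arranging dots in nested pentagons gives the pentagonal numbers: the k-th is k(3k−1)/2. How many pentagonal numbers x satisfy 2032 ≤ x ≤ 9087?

42

The n-th pentagonal number is n(3n−1)/2.
Smallest index with value ≥ 2032: n = 37 (giving 2035).
Largest index with value ≤ 9087: n = 78 (giving 9087).
Indices 37 through 78: 42 terms.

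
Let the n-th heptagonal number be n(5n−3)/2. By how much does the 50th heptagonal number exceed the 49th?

246

Consecutive heptagonal numbers differ by 5n − 4: here 5·50 − 4 = 246.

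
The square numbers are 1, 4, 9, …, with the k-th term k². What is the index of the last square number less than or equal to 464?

21

Solve n² ≤ 464 for integer n.
n = 21 gives 441 ≤ 464, while n = 22 gives 484 > 464; so the answer is index 21.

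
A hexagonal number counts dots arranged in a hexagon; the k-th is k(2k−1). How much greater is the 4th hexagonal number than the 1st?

27

4·(2·4 − 1) = 28 and 1·(2·1 − 1) = 1.
Difference: 28 − 1 = 27.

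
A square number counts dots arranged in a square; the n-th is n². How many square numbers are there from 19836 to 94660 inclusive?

The n-th square number is n².
Smallest index with value ≥ 19836: n = 141 (giving 19881).
Largest index with value ≤ 94660: n = 307 (giving 94249).
Indices 141 through 307: 167 terms.

167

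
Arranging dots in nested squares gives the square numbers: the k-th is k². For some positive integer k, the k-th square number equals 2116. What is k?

We need n² = 2116, so n = √2116 = 46.
Check: 46² = 2116. ✓

46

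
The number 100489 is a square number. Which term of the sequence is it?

We need n² = 100489, so n = √100489 = 317.
Check: 317² = 100489. ✓

317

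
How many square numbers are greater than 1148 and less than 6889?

49

The n-th square number is n².
Smallest index with value > 1148: n = 34 (giving 1156).
Largest index with value < 6889: n = 82 (giving 6724).
Indices 34 through 82: 49 terms.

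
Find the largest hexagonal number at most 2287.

2278

Solve n(2n−1) ≤ 2287 for integer n.
n = 34 gives 2278 ≤ 2287, while n = 35 gives 2415 > 2287; so the answer is 2278.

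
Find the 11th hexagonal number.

231

11·(2·11 − 1) = 11·21 = 231.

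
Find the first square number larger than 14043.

Solve n² > 14043 for integer n.
The largest n with value ≤ 14043 is 118 (since 13924 ≤ 14043 < 14161), so the first above is n = 119, value 14161.

14161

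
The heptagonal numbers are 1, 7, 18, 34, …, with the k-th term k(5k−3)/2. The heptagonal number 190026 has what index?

Set n(5n−3)/2 = 190026, giving 5n² − 3n − 380052 = 0.
So n = (3 + 2757) / 10 = 2760/10 = 276.
Check: 276·(5·276 − 3)/2 = 190026. ✓

276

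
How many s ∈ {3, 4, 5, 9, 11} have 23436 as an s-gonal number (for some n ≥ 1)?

1

s = 3: P(3, 216) = 23436. ✓
s = 4: P(4, 153) = 23409 and P(4, 154) = 23716; 23436 is not s-gonal.
s = 5: P(5, 125) = 23375 and P(5, 126) = 23751; 23436 is not s-gonal.
s = 9: P(9, 82) = 23329 and P(9, 83) = 23904; 23436 is not s-gonal.
s = 11: P(11, 72) = 23076 and P(11, 73) = 23725; 23436 is not s-gonal.
Hits: s ∈ {3} → 1.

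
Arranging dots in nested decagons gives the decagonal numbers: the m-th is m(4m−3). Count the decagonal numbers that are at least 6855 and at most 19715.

29

The n-th decagonal number is n(4n−3).
Smallest index with value ≥ 6855: n = 42 (giving 6930).
Largest index with value ≤ 19715: n = 70 (giving 19390).
Indices 42 through 70: 29 terms.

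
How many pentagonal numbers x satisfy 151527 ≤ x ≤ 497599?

The n-th pentagonal number is n(3n−1)/2.
Smallest index with value ≥ 151527: n = 318 (giving 151527).
Largest index with value ≤ 497599: n = 576 (giving 497376).
Indices 318 through 576: 259 terms.

259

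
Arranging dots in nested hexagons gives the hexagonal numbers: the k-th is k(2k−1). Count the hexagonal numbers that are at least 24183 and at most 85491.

The n-th hexagonal number is n(2n−1).
Smallest index with value ≥ 24183: n = 111 (giving 24531).
Largest index with value ≤ 85491: n = 207 (giving 85491).
Indices 111 through 207: 97 terms.

97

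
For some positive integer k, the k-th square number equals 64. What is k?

We need n² = 64, so n = √64 = 8.
Check: 8² = 64. ✓

8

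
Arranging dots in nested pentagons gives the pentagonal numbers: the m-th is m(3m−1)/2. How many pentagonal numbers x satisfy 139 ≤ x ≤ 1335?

21

The n-th pentagonal number is n(3n−1)/2.
Smallest index with value ≥ 139: n = 10 (giving 145).
Largest index with value ≤ 1335: n = 30 (giving 1335).
Indices 10 through 30: 21 terms.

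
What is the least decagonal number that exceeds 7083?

7267

Solve n(4n−3) > 7083 for integer n.
The largest n with value ≤ 7083 is 42 (since 6930 ≤ 7083 < 7267), so the first above is n = 43, value 7267.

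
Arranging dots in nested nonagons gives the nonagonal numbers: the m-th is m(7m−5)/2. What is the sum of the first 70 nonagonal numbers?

402570

Σ i(7i−5)/2 = (7Σi² − 5Σi) / 2 over i = 1..70.
Σi = 2485 and Σi² = 116795.
(7·116795 − 5·2485) / 2 = 805140/2 = 402570.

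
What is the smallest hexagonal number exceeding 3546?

Solve n(2n−1) > 3546 for integer n.
The largest n with value ≤ 3546 is 42 (since 3486 ≤ 3546 < 3655), so the first above is n = 43, value 3655.

3655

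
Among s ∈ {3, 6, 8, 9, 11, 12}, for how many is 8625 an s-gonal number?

1

s = 3: P(3, 130) = 8515 and P(3, 131) = 8646; 8625 is not s-gonal.
s = 6: P(6, 65) = 8385 and P(6, 66) = 8646; 8625 is not s-gonal.
s = 8: P(8, 53) = 8321 and P(8, 54) = 8640; 8625 is not s-gonal.
s = 9: P(9, 50) = 8625. ✓
s = 11: P(11, 44) = 8558 and P(11, 45) = 8955; 8625 is not s-gonal.
s = 12: P(12, 41) = 8241 and P(12, 42) = 8652; 8625 is not s-gonal.
Hits: s ∈ {9} → 1.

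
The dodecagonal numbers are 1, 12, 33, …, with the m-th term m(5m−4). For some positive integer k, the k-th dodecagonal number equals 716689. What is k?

379

Set n(5n−4) = 716689, giving 5n² − 4n − 716689 = 0.
The discriminant is 16 + 20·716689 = 14333796, and √14333796 = 3786.
So n = (4 + 3786) / 10 = 3790/10 = 379.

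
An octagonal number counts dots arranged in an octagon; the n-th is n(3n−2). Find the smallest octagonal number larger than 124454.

125665

Solve n(3n−2) > 124454 for integer n.
The largest n with value ≤ 124454 is 204 (since 124440 ≤ 124454 < 125665), so the first above is n = 205, value 125665.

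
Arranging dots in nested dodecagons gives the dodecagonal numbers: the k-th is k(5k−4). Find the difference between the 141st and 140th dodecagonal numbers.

1401

Consecutive dodecagonal numbers differ by 10n − 9: here 10·141 − 9 = 1401.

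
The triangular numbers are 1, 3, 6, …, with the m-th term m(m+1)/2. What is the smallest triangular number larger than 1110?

1128

Solve n(n+1)/2 > 1110 for integer n.
The largest n with value ≤ 1110 is 46 (since 1081 ≤ 1110 < 1128), so the first above is n = 47, value 1128.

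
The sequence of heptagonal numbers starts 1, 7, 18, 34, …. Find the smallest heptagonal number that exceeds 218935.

Solve n(5n−3)/2 > 218935 for integer n.
The largest n with value ≤ 218935 is 296 (since 218596 ≤ 218935 < 220077), so the first above is n = 297, value 220077.

220077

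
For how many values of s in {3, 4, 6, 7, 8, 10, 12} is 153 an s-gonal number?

s = 3: P(3, 17) = 153. ✓
s = 4: P(4, 12) = 144 and P(4, 13) = 169; 153 is not s-gonal.
s = 6: P(6, 9) = 153. ✓
s = 7: P(7, 8) = 148 and P(7, 9) = 189; 153 is not s-gonal.
s = 8: P(8, 7) = 133 and P(8, 8) = 176; 153 is not s-gonal.
s = 10: P(10, 6) = 126 and P(10, 7) = 175; 153 is not s-gonal.
s = 12: P(12, 5) = 105 and P(12, 6) = 156; 153 is not s-gonal.
Hits: s ∈ {3, 6} → 2.

2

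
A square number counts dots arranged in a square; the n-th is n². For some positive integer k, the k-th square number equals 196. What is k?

14

We need n² = 196, so n = √196 = 14.
Check: 14² = 196. ✓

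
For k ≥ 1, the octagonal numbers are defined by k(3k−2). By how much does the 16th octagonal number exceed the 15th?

Consecutive octagonal numbers differ by 6n − 5: here 6·16 − 5 = 91.

91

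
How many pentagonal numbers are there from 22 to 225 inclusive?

9

The n-th pentagonal number is n(3n−1)/2.
Smallest index with value ≥ 22: n = 4 (giving 22).
Largest index with value ≤ 225: n = 12 (giving 210).
Indices 4 through 12: 9 terms.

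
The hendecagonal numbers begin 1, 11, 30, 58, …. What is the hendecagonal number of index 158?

111785

The 158th hendecagonal number is n(9n−7)/2 with n = 158.
158·(9·158 − 7)/2 = 158·1415/2 = 111785.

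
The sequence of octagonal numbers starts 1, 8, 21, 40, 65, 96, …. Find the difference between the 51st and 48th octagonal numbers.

885

51·(3·51 − 2) = 7701 and 48·(3·48 − 2) = 6816.
Difference: 7701 − 6816 = 885.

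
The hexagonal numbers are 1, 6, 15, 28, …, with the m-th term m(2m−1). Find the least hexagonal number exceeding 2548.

2556

Solve n(2n−1) > 2548 for integer n.
The largest n with value ≤ 2548 is 35 (since 2415 ≤ 2548 < 2556), so the first above is n = 36, value 2556.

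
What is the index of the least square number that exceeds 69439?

264

Solve n² > 69439 for integer n.
The largest n with value ≤ 69439 is 263 (since 69169 ≤ 69439 < 69696), so the first above is n = 264, value 69696.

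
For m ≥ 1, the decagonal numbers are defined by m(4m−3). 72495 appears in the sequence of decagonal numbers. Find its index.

135

Set n(4n−3) = 72495, giving 4n² − 3n − 72495 = 0.
The discriminant is 9 + 16·72495 = 1159929, and √1159929 = 1077.
So n = (3 + 1077) / 8 = 1080/8 = 135.
Check: 135·(4·135 − 3) = 72495. ✓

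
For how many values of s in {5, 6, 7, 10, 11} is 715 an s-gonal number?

s = 5: P(5, 22) = 715. ✓
s = 6: P(6, 19) = 703 and P(6, 20) = 780; 715 is not s-gonal.
s = 7: P(7, 17) = 697 and P(7, 18) = 783; 715 is not s-gonal.
s = 10: P(10, 13) = 637 and P(10, 14) = 742; 715 is not s-gonal.
s = 11: P(11, 13) = 715. ✓
Hits: s ∈ {5, 11} → 2.

2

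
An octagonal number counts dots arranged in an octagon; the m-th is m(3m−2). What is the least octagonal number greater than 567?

645

Solve n(3n−2) > 567 for integer n.
The largest n with value ≤ 567 is 14 (since 560 ≤ 567 < 645), so the first above is n = 15, value 645.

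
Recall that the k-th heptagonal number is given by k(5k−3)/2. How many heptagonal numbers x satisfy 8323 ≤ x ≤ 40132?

70

The n-th heptagonal number is n(5n−3)/2.
Smallest index with value ≥ 8323: n = 58 (giving 8323).
Largest index with value ≤ 40132: n = 127 (giving 40132).
Indices 58 through 127: 70 terms.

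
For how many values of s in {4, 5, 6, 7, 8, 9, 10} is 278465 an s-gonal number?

s = 4: P(4, 527) = 277729 and P(4, 528) = 278784; 278465 is not s-gonal.
s = 5: P(5, 431) = 278426 and P(5, 432) = 279720; 278465 is not s-gonal.
s = 6: P(6, 373) = 277885 and P(6, 374) = 279378; 278465 is not s-gonal.
s = 7: P(7, 334) = 278389 and P(7, 335) = 280060; 278465 is not s-gonal.
s = 8: P(8, 305) = 278465. ✓
s = 9: P(9, 282) = 277629 and P(9, 283) = 279604; 278465 is not s-gonal.
s = 10: P(10, 264) = 277992 and P(10, 265) = 280105; 278465 is not s-gonal.
Hits: s ∈ {8} → 1.

1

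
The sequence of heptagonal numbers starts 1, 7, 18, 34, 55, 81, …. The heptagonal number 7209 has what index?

Set n(5n−3)/2 = 7209, giving 5n² − 3n − 14418 = 0.
So n = (3 + 537) / 10 = 540/10 = 54.
Check: 54·(5·54 − 3)/2 = 7209. ✓

54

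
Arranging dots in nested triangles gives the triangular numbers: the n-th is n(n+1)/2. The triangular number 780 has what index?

Set n(n+1)/2 = 780, giving n² + n − 1560 = 0.
The discriminant is 1 + 8·780 = 6241, and √6241 = 79.
So n = (-1 + 79) / 2 = 78/2 = 39.

39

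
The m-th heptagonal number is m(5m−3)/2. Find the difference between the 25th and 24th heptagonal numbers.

Consecutive heptagonal numbers differ by 5n − 4: here 5·25 − 4 = 121.

121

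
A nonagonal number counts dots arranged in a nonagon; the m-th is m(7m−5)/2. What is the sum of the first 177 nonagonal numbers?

Σ i(7i−5)/2 = (7Σi² − 5Σi) / 2 over i = 1..177.
Σi = 15753 and Σi² = 1864105.
(7·1864105 − 5·15753) / 2 = 12969970/2 = 6484985.

6484985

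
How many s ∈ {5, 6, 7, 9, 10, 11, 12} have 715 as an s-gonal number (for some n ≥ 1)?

2

s = 5: P(5, 22) = 715. ✓
s = 6: P(6, 19) = 703 and P(6, 20) = 780; 715 is not s-gonal.
s = 7: P(7, 17) = 697 and P(7, 18) = 783; 715 is not s-gonal.
s = 9: P(9, 14) = 651 and P(9, 15) = 750; 715 is not s-gonal.
s = 10: P(10, 13) = 637 and P(10, 14) = 742; 715 is not s-gonal.
s = 11: P(11, 13) = 715. ✓
s = 12: P(12, 12) = 672 and P(12, 13) = 793; 715 is not s-gonal.
Hits: s ∈ {5, 11} → 2.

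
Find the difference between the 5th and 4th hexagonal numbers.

Consecutive hexagonal numbers differ by 4n − 3: here 4·5 − 3 = 17.

17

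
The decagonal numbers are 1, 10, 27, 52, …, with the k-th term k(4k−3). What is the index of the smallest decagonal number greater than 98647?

158

Solve n(4n−3) > 98647 for integer n.
The largest n with value ≤ 98647 is 157 (since 98125 ≤ 98647 < 99382), so the first above is n = 158, value 99382.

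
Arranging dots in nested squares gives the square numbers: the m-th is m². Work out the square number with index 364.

132496

The 364th square number is n² with n = 364.
364² = 132496.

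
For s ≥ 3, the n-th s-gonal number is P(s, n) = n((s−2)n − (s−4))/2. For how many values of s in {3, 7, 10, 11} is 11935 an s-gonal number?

s = 3: P(3, 154) = 11935. ✓
s = 7: P(7, 69) = 11799 and P(7, 70) = 12145; 11935 is not s-gonal.
s = 10: P(10, 55) = 11935. ✓
s = 11: P(11, 51) = 11526 and P(11, 52) = 11986; 11935 is not s-gonal.
Hits: s ∈ {3, 10} → 2.

2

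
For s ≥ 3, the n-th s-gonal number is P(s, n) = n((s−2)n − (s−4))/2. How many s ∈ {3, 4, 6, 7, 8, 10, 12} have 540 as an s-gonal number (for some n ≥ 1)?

s = 3: P(3, 32) = 528 and P(3, 33) = 561; 540 is not s-gonal.
s = 4: P(4, 23) = 529 and P(4, 24) = 576; 540 is not s-gonal.
s = 6: P(6, 16) = 496 and P(6, 17) = 561; 540 is not s-gonal.
s = 7: P(7, 15) = 540. ✓
s = 8: P(8, 13) = 481 and P(8, 14) = 560; 540 is not s-gonal.
s = 10: P(10, 12) = 540. ✓
s = 12: P(12, 10) = 460 and P(12, 11) = 561; 540 is not s-gonal.
Hits: s ∈ {7, 10} → 2.

2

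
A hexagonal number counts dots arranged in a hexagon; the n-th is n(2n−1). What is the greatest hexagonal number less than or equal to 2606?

2556

Solve n(2n−1) ≤ 2606 for integer n.
n = 36 gives 2556 ≤ 2606, while n = 37 gives 2701 > 2606; so the answer is 2556.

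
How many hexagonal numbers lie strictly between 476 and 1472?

The n-th hexagonal number is n(2n−1).
Smallest index with value > 476: n = 16 (giving 496).
Largest index with value < 1472: n = 27 (giving 1431).
Indices 16 through 27: 12 terms.

12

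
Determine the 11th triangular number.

The 11th triangular number is n(n+1)/2 with n = 11.
11·12/2 = 132/2 = 66.

66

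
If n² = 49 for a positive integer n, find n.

7

We need n² = 49, so n = √49 = 7.
Check: 7² = 49. ✓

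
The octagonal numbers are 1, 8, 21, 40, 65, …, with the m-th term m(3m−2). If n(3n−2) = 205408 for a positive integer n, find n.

Set n(3n−2) = 205408, giving 3n² − 2n − 205408 = 0.
The discriminant is 4 + 12·205408 = 2464900, and √2464900 = 1570.
So n = (2 + 1570) / 6 = 1572/6 = 262.
Check: 262·(3·262 − 2) = 205408. ✓

262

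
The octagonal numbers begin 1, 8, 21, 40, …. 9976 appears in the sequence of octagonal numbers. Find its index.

Set n(3n−2) = 9976, giving 3n² − 2n − 9976 = 0.
The discriminant is 4 + 12·9976 = 119716, and √119716 = 346.
So n = (2 + 346) / 6 = 348/6 = 58.

58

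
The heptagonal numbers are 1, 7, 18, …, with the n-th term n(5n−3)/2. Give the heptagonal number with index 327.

266832

The 327th heptagonal number is n(5n−3)/2 with n = 327.
327·(5·327 − 3)/2 = 327·1632/2 = 327·816 = 266832.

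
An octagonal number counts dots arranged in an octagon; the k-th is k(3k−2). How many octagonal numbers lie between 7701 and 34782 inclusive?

The n-th octagonal number is n(3n−2).
Smallest index with value ≥ 7701: n = 51 (giving 7701).
Largest index with value ≤ 34782: n = 108 (giving 34776).
Indices 51 through 108: 58 terms.

58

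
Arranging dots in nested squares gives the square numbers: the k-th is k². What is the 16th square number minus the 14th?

60

16² = 256 and 14² = 196.
Difference: 256 − 196 = 60.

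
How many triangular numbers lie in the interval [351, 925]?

17

The n-th triangular number is n(n+1)/2.
Smallest index with value ≥ 351: n = 26 (giving 351).
Largest index with value ≤ 925: n = 42 (giving 903).
Indices 26 through 42: 17 terms.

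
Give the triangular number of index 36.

666

The 36th triangular number is n(n+1)/2 with n = 36.
36·37/2 = 1332/2 = 666.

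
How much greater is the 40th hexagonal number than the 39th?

157

Consecutive hexagonal numbers differ by 4n − 3: here 4·40 − 3 = 157.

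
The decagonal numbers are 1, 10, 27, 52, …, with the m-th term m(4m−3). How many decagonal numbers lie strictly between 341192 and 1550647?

330

The n-th decagonal number is n(4n−3).
Smallest index with value > 341192: n = 293 (giving 342517).
Largest index with value < 1550647: n = 622 (giving 1545670).
Indices 293 through 622: 330 terms.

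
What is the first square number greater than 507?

Solve n² > 507 for integer n.
The largest n with value ≤ 507 is 22 (since 484 ≤ 507 < 529), so the first above is n = 23, value 529.

529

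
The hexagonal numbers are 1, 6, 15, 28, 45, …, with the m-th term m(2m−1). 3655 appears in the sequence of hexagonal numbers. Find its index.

43

Set n(2n−1) = 3655, giving 2n² − n − 3655 = 0.
The discriminant is 1 + 8·3655 = 29241, and √29241 = 171.
So n = (1 + 171) / 4 = 172/4 = 43.
Check: 43·(2·43 − 1) = 3655. ✓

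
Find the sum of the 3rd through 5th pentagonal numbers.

69

Σ i(3i−1)/2 = (3Σi² − Σi) / 2 over i = 3..5.
Σi = 15 − 3 = 12 and Σi² = 55 − 5 = 50.
(3·50 − 1·12) / 2 = 138/2 = 69.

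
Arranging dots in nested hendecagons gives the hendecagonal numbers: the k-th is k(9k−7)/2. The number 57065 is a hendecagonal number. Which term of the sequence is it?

113

Set n(9n−7)/2 = 57065, giving 9n² − 7n − 114130 = 0.
The discriminant is 49 + 72·57065 = 4108729, and √4108729 = 2027.
So n = (7 + 2027) / 18 = 2034/18 = 113.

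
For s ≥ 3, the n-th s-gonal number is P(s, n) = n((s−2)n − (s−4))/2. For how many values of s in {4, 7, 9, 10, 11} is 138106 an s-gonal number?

s = 4: P(4, 371) = 137641 and P(4, 372) = 138384; 138106 is not s-gonal.
s = 7: P(7, 235) = 137710 and P(7, 236) = 138886; 138106 is not s-gonal.
s = 9: P(9, 199) = 138106. ✓
s = 10: P(10, 186) = 137826 and P(10, 187) = 139315; 138106 is not s-gonal.
s = 11: P(11, 175) = 137200 and P(11, 176) = 138776; 138106 is not s-gonal.
Hits: s ∈ {9} → 1.

1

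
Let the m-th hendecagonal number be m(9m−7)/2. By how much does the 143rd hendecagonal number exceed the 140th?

143·(9·143 − 7)/2 = 91520 and 140·(9·140 − 7)/2 = 87710.
Difference: 91520 − 87710 = 3810.

3810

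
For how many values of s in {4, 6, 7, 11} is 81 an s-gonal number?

s = 4: P(4, 9) = 81. ✓
s = 6: P(6, 6) = 66 and P(6, 7) = 91; 81 is not s-gonal.
s = 7: P(7, 6) = 81. ✓
s = 11: P(11, 4) = 58 and P(11, 5) = 95; 81 is not s-gonal.
Hits: s ∈ {4, 7} → 2.

2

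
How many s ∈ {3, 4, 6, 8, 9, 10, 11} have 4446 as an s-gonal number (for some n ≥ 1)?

s = 3: P(3, 93) = 4371 and P(3, 94) = 4465; 4446 is not s-gonal.
s = 4: P(4, 66) = 4356 and P(4, 67) = 4489; 4446 is not s-gonal.
s = 6: P(6, 47) = 4371 and P(6, 48) = 4560; 4446 is not s-gonal.
s = 8: P(8, 38) = 4256 and P(8, 39) = 4485; 4446 is not s-gonal.
s = 9: P(9, 36) = 4446. ✓
s = 10: P(10, 33) = 4257 and P(10, 34) = 4522; 4446 is not s-gonal.
s = 11: P(11, 31) = 4216 and P(11, 32) = 4496; 4446 is not s-gonal.
Hits: s ∈ {9} → 1.

1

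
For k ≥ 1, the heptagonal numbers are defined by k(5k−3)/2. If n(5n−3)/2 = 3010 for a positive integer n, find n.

35

Set n(5n−3)/2 = 3010, giving 5n² − 3n − 6020 = 0.
The discriminant is 9 + 40·3010 = 120409, and √120409 = 347.
So n = (3 + 347) / 10 = 350/10 = 35.
Check: 35·(5·35 − 3)/2 = 3010. ✓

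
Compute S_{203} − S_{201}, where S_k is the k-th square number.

808

203² = 41209 and 201² = 40401.
Difference: 41209 − 40401 = 808.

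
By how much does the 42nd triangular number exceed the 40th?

42·43/2 = 903 and 40·41/2 = 820.
Difference: 903 − 820 = 83.

83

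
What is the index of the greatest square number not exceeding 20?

Solve n² ≤ 20 for integer n.
n = 4 gives 16 ≤ 20, while n = 5 gives 25 > 20; so the answer is index 4.

4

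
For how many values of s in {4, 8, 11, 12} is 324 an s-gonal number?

1

s = 4: P(4, 18) = 324. ✓
s = 8: P(8, 10) = 280 and P(8, 11) = 341; 324 is not s-gonal.
s = 11: P(11, 8) = 260 and P(11, 9) = 333; 324 is not s-gonal.
s = 12: P(12, 8) = 288 and P(12, 9) = 369; 324 is not s-gonal.
Hits: s ∈ {4} → 1.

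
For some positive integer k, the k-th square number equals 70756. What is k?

266

We need n² = 70756, so n = √70756 = 266.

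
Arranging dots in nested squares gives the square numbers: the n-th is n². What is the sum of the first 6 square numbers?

Σ_{i=1}^{6} i² = 6·7·13/6 = 91.

91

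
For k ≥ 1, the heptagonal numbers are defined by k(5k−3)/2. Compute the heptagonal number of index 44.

4774

The 44th heptagonal number is n(5n−3)/2 with n = 44.
44·(5·44 − 3)/2 = 44·217/2 = 4774.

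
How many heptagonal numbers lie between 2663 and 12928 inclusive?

40

The n-th heptagonal number is n(5n−3)/2.
Smallest index with value ≥ 2663: n = 33 (giving 2673).
Largest index with value ≤ 12928: n = 72 (giving 12852).
Indices 33 through 72: 40 terms.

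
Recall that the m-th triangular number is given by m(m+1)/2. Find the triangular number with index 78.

3081

The 78th triangular number is n(n+1)/2 with n = 78.
78·79/2 = 6162/2 = 3081.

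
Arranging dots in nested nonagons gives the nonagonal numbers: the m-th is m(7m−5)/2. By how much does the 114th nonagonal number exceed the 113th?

Consecutive nonagonal numbers differ by 7n − 6: here 7·114 − 6 = 792.

792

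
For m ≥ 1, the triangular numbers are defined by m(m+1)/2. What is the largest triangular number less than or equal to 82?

Solve n(n+1)/2 ≤ 82 for integer n.
n = 12 gives 78 ≤ 82, while n = 13 gives 91 > 82; so the answer is 78.

78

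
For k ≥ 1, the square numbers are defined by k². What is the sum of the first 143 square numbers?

Σ_{i=1}^{143} i² = 143·144·287/6 = 984984.

984984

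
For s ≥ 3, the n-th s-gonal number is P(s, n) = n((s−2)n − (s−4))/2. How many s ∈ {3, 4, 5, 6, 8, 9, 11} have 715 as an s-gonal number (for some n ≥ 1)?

s = 3: P(3, 37) = 703 and P(3, 38) = 741; 715 is not s-gonal.
s = 4: P(4, 26) = 676 and P(4, 27) = 729; 715 is not s-gonal.
s = 5: P(5, 22) = 715. ✓
s = 6: P(6, 19) = 703 and P(6, 20) = 780; 715 is not s-gonal.
s = 8: P(8, 15) = 645 and P(8, 16) = 736; 715 is not s-gonal.
s = 9: P(9, 14) = 651 and P(9, 15) = 750; 715 is not s-gonal.
s = 11: P(11, 13) = 715. ✓
Hits: s ∈ {5, 11} → 2.

2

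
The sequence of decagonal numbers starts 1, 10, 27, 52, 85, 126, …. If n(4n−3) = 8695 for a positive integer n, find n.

Set n(4n−3) = 8695, giving 4n² − 3n − 8695 = 0.
The discriminant is 9 + 16·8695 = 139129, and √139129 = 373.
So n = (3 + 373) / 8 = 376/8 = 47.

47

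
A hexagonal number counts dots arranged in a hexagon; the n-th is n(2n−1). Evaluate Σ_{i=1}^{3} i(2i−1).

Σ i(2i−1) = 2Σi² − Σi over i = 1..3.
Σi = 6 and Σi² = 14.
2·14 − 1·6 = 22.

22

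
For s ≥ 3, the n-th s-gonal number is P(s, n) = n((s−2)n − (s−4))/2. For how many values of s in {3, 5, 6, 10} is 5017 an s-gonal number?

s = 3: P(3, 99) = 4950 and P(3, 100) = 5050; 5017 is not s-gonal.
s = 5: P(5, 58) = 5017. ✓
s = 6: P(6, 50) = 4950 and P(6, 51) = 5151; 5017 is not s-gonal.
s = 10: P(10, 35) = 4795 and P(10, 36) = 5076; 5017 is not s-gonal.
Hits: s ∈ {5} → 1.

1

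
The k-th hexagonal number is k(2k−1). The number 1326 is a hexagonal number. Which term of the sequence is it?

26

Set n(2n−1) = 1326, giving 2n² − n − 1326 = 0.
The discriminant is 1 + 8·1326 = 10609, and √10609 = 103.
So n = (1 + 103) / 4 = 104/4 = 26.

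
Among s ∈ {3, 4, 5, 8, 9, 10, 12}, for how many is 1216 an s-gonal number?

s = 3: P(3, 48) = 1176 and P(3, 49) = 1225; 1216 is not s-gonal.
s = 4: P(4, 34) = 1156 and P(4, 35) = 1225; 1216 is not s-gonal.
s = 5: P(5, 28) = 1162 and P(5, 29) = 1247; 1216 is not s-gonal.
s = 8: P(8, 20) = 1160 and P(8, 21) = 1281; 1216 is not s-gonal.
s = 9: P(9, 19) = 1216. ✓
s = 10: P(10, 17) = 1105 and P(10, 18) = 1242; 1216 is not s-gonal.
s = 12: P(12, 16) = 1216. ✓
Hits: s ∈ {9, 12} → 2.

2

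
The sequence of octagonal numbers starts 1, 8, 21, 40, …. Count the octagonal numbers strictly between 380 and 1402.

The n-th octagonal number is n(3n−2).
Smallest index with value > 380: n = 12 (giving 408).
Largest index with value < 1402: n = 21 (giving 1281).
Indices 12 through 21: 10 terms.

10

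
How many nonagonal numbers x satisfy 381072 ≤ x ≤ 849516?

The n-th nonagonal number is n(7n−5)/2.
Smallest index with value ≥ 381072: n = 331 (giving 382636).
Largest index with value ≤ 849516: n = 493 (giving 849439).
Indices 331 through 493: 163 terms.

163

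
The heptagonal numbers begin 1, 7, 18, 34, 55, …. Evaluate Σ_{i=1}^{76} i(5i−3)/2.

Σ i(5i−3)/2 = (5Σi² − 3Σi) / 2 over i = 1..76.
Σi = 2926 and Σi² = 149226.
(5·149226 − 3·2926) / 2 = 737352/2 = 368676.

368676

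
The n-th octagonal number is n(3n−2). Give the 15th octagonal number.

The 15th octagonal number is n(3n−2) with n = 15.
15·(3·15 − 2) = 15·43 = 645.

645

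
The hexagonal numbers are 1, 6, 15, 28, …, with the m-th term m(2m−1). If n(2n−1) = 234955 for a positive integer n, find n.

Set n(2n−1) = 234955, giving 2n² − n − 234955 = 0.
The discriminant is 1 + 8·234955 = 1879641, and √1879641 = 1371.
So n = (1 + 1371) / 4 = 1372/4 = 343.
Check: 343·(2·343 − 1) = 234955. ✓

343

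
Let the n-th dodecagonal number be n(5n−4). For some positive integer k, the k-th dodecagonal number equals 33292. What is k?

82

Set n(5n−4) = 33292, giving 5n² − 4n − 33292 = 0.
The discriminant is 16 + 20·33292 = 665856, and √665856 = 816.
So n = (4 + 816) / 10 = 820/10 = 82.
Check: 82·(5·82 − 4) = 33292. ✓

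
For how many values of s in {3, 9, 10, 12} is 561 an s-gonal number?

s = 3: P(3, 33) = 561. ✓
s = 9: P(9, 13) = 559 and P(9, 14) = 651; 561 is not s-gonal.
s = 10: P(10, 12) = 540 and P(10, 13) = 637; 561 is not s-gonal.
s = 12: P(12, 11) = 561. ✓
Hits: s ∈ {3, 12} → 2.

2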